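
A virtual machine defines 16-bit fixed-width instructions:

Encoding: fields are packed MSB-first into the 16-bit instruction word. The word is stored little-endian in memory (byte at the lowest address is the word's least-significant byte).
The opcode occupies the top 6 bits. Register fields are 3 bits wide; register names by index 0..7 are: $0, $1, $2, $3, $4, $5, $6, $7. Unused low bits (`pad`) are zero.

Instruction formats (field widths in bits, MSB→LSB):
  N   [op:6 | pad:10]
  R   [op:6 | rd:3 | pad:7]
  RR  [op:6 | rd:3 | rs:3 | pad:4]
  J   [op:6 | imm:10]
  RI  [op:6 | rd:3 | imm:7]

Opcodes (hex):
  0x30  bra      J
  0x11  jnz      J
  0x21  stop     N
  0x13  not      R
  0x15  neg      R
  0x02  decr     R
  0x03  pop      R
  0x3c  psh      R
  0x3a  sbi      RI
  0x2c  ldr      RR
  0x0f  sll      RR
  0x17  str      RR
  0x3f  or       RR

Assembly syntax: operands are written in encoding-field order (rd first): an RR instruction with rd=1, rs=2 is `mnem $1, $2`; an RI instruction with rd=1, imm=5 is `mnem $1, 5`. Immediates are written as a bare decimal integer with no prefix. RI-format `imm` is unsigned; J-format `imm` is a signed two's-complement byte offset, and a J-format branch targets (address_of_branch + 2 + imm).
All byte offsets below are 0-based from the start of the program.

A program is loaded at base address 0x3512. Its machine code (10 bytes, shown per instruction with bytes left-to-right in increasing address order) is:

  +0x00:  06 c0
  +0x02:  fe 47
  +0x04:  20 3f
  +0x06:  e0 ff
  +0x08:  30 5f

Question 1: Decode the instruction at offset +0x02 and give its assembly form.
off 0x02: read fe 47 as little → 0x47fe
  op=0x47fe>>10=0x11 ⇒ jnz (J)
  imm: (w>>0)&0x3ff=0x3fe (s10→-2) → -2

jnz -2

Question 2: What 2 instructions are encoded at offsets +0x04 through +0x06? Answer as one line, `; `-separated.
sll $6, $2; or $7, $6

[04] 20 3f → 0x3f20
  top 6b → 0xf → sll [RR]
  rd: (w>>7)&0x7=0x6 → $6
  rs: (w>>4)&0x7=0x2 → $2
[06] e0 ff → 0xffe0
  top 6b → 0x3f → or [RR]
  rd: (w>>7)&0x7=0x7 → $7
  rs: (w>>4)&0x7=0x6 → $6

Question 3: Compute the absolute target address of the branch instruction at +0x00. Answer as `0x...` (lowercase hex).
@+00  little-endian(06 c0) = 0xc006
  op=0xc006>>10=0x30 ⇒ bra (J)
  [9:0] imm=6 = 6
  target = base 0x3512 + off 0x00 + 2 + imm 6 = 0x351a

0x351a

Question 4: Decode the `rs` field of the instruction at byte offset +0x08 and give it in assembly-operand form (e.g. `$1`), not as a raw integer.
$3

@+08  little-endian(30 5f) = 0x5f30
  op=0x5f30>>10=0x17 ⇒ str (RR)
  rd: (w>>7)&0x7=0x6 → $6
  rs: (w>>4)&0x7=0x3 → $3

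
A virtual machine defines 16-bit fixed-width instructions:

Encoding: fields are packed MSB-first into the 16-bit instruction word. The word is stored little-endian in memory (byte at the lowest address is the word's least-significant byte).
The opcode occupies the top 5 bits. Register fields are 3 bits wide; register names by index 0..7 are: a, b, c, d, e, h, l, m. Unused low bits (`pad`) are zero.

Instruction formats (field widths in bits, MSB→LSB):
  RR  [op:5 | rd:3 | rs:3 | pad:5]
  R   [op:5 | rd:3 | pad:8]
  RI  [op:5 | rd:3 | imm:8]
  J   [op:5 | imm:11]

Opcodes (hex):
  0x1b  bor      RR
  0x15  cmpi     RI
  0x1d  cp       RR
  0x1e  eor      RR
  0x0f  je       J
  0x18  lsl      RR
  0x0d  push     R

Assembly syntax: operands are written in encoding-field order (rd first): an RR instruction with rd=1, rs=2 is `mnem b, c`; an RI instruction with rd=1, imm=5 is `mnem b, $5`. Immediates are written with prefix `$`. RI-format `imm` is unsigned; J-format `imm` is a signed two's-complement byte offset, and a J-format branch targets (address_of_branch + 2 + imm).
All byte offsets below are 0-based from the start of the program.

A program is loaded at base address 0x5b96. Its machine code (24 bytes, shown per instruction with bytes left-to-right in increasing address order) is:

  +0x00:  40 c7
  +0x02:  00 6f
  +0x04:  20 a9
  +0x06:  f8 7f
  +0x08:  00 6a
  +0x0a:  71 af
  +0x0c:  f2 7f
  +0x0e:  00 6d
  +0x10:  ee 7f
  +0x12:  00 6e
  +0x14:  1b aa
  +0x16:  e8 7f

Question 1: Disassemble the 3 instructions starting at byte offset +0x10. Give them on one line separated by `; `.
@+10  little-endian(ee 7f) = 0x7fee
  op=0x7fee>>11=0xf ⇒ je (J)
  [10:0] imm=2030 (s11→-18) = $-18
@+12  little-endian(00 6e) = 0x6e00
  op=0x6e00>>11=0xd ⇒ push (R)
  [10:8] rd=6 = l
@+14  little-endian(1b aa) = 0xaa1b
  op=0xaa1b>>11=0x15 ⇒ cmpi (RI)
  [10:8] rd=2 = c
  [7:0] imm=27 = $27

je $-18; push l; cmpi c, $27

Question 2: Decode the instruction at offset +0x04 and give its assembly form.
cmpi b, $32

@+04  little-endian(20 a9) = 0xa920
  op=0xa920>>11=0x15 ⇒ cmpi (RI)
  rd: (w>>8)&0x7=0x1 → b
  imm: (w>>0)&0xff=0x20 → $32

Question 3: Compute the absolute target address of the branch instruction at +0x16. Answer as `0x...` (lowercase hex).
0x5b96

+0x16: e8 7f ⇒ word 0x7fe8 (little)
  opcode bits[15:11]=0xf: je/J
  imm: (w>>0)&0x7ff=0x7e8 (s11→-24) → $-24
  target = base 0x5b96 + off 0x16 + 2 + imm -24 = 0x5b96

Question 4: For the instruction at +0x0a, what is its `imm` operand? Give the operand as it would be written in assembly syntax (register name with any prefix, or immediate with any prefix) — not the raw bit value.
off 0x0a: read 71 af as little → 0xaf71
  opcode bits[15:11]=0x15: cmpi/RI
  rd: (w>>8)&0x7=0x7 → m
  imm: (w>>0)&0xff=0x71 → $113

$113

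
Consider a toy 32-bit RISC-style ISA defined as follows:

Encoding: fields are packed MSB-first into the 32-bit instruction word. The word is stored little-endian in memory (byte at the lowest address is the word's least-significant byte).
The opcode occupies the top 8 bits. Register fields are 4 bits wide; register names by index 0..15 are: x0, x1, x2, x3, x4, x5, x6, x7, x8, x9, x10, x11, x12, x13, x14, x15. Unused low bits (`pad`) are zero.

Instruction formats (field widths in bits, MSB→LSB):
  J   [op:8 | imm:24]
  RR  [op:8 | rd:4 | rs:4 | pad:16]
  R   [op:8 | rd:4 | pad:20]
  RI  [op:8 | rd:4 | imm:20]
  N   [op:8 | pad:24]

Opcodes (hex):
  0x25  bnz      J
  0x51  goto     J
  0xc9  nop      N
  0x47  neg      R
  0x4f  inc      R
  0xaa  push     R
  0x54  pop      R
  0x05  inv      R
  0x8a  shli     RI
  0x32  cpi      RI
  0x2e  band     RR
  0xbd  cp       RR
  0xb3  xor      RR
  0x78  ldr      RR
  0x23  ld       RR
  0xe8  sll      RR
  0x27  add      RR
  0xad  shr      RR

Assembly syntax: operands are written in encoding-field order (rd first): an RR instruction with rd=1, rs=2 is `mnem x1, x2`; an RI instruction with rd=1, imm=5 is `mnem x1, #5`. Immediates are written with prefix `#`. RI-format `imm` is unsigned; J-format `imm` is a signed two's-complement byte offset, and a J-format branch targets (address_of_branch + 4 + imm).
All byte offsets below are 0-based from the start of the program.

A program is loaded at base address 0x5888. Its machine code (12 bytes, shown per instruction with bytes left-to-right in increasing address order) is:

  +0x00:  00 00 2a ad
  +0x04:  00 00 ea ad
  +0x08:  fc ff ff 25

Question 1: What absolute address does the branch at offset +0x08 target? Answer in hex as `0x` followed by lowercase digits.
+0x08: fc ff ff 25 ⇒ word 0x25fffffc (little)
  opcode bits[31:24]=0x25: bnz/J
  imm: (w>>0)&0xffffff=0xfffffc (s24→-4) → #-4
  target = base 0x5888 + off 0x08 + 4 + imm -4 = 0x5890

0x5890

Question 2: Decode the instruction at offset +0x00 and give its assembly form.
[00] 00 00 2a ad → 0xad2a0000
  op=0xad2a0000>>24=0xad ⇒ shr (RR)
  [23:20] rd=2 = x2
  [19:16] rs=10 = x10

shr x2, x10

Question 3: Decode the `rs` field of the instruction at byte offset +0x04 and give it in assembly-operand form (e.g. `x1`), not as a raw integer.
x10

@+04  little-endian(00 00 ea ad) = 0xadea0000
  op=0xadea0000>>24=0xad ⇒ shr (RR)
  [23:20] rd=14 = x14
  [19:16] rs=10 = x10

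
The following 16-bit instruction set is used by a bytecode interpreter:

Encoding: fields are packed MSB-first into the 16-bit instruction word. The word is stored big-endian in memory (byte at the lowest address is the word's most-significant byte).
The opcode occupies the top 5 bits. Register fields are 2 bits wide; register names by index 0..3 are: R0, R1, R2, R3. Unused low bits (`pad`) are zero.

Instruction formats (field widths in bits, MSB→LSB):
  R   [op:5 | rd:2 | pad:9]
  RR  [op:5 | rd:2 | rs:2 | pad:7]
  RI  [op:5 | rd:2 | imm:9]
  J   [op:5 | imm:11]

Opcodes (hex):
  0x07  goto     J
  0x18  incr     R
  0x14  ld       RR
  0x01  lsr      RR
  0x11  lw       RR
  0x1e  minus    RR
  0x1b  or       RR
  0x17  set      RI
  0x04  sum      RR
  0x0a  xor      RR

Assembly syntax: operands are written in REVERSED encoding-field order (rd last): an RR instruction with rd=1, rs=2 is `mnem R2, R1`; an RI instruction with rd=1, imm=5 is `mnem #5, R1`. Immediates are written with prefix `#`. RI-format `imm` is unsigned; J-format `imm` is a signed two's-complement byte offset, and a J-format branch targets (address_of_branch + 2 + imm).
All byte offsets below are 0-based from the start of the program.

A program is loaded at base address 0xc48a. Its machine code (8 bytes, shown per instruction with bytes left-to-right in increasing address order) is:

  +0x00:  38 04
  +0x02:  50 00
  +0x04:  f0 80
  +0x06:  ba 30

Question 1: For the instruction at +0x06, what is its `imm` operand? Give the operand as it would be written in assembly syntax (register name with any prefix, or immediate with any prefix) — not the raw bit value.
#48

+0x06: ba 30 ⇒ word 0xba30 (big)
  opcode bits[15:11]=0x17: set/RI
  [10:9] rd=1 = R1
  [8:0] imm=48 = #48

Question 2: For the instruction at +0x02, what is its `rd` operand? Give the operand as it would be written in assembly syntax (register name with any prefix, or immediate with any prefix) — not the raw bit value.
R0

@+02  big-endian(50 00) = 0x5000
  top 5b → 0xa → xor [RR]
  rd: (w>>9)&0x3=0x0 → R0
  rs: (w>>7)&0x3=0x0 → R0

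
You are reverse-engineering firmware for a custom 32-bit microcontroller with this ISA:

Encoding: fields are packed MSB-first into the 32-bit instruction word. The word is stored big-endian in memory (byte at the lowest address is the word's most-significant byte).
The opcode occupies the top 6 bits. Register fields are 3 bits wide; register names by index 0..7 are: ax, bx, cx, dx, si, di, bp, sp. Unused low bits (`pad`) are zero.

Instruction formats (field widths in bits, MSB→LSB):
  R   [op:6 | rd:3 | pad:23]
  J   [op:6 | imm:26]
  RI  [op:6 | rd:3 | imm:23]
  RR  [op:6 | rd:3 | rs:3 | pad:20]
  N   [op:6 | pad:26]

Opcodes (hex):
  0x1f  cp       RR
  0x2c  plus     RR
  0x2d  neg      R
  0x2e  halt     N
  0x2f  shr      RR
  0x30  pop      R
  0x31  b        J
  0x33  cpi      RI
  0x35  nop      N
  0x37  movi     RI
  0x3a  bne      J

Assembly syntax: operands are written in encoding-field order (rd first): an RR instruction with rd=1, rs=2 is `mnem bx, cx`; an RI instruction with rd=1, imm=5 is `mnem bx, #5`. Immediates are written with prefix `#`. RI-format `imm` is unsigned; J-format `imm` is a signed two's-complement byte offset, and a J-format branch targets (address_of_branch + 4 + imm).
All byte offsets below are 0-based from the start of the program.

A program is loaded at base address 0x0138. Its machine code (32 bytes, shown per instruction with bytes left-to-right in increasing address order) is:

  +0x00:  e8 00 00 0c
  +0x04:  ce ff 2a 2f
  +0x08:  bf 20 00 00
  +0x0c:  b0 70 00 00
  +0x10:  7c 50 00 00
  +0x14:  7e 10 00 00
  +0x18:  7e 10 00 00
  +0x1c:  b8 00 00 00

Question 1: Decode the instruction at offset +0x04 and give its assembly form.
cpi di, #8333871

@+04  big-endian(ce ff 2a 2f) = 0xceff2a2f
  opcode bits[31:26]=0x33: cpi/RI
  [25:23] rd=5 = di
  [22:0] imm=8333871 = #8333871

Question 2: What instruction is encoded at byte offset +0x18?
+0x18: 7e 10 00 00 ⇒ word 0x7e100000 (big)
  opcode bits[31:26]=0x1f: cp/RR
  rd: (w>>23)&0x7=0x4 → si
  rs: (w>>20)&0x7=0x1 → bx

cp si, bx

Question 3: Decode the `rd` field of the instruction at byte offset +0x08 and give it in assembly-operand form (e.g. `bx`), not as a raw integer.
bp

@+08  big-endian(bf 20 00 00) = 0xbf200000
  op=0xbf200000>>26=0x2f ⇒ shr (RR)
  [25:23] rd=6 = bp
  [22:20] rs=2 = cx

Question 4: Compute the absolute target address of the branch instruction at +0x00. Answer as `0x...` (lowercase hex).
+0x00: e8 00 00 0c ⇒ word 0xe800000c (big)
  op=0xe800000c>>26=0x3a ⇒ bne (J)
  imm: (w>>0)&0x3ffffff=0xc → #12
  target = base 0x0138 + off 0x00 + 4 + imm 12 = 0x0148

0x0148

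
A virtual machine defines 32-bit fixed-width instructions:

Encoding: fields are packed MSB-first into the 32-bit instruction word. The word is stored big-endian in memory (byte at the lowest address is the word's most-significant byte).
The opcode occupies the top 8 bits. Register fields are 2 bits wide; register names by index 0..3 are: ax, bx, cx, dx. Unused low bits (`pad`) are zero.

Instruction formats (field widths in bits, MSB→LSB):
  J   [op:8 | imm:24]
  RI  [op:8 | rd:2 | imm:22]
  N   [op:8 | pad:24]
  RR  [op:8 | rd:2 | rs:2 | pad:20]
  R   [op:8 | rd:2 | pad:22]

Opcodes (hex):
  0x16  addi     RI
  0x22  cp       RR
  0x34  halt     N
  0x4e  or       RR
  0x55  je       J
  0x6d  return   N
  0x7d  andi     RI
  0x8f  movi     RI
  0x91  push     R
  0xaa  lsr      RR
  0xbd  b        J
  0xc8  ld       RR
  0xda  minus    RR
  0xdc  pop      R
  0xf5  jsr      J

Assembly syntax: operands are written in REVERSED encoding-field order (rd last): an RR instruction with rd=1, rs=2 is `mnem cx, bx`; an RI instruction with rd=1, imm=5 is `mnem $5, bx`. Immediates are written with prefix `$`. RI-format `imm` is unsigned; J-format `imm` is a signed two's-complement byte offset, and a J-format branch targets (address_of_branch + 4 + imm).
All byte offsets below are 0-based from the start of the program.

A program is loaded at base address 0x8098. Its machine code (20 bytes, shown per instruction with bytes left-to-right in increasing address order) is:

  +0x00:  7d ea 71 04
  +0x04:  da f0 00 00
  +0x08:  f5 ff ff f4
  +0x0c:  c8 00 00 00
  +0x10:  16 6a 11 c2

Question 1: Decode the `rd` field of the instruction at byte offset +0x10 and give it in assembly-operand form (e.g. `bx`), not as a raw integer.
bx

+0x10: 16 6a 11 c2 ⇒ word 0x166a11c2 (big)
  top 8b → 0x16 → addi [RI]
  [23:22] rd=1 = bx
  [21:0] imm=2757058 = $2757058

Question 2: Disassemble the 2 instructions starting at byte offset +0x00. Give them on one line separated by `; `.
andi $2781444, dx; minus dx, dx

[00] 7d ea 71 04 → 0x7dea7104
  top 8b → 0x7d → andi [RI]
  [23:22] rd=3 = dx
  [21:0] imm=2781444 = $2781444
[04] da f0 00 00 → 0xdaf00000
  top 8b → 0xda → minus [RR]
  [23:22] rd=3 = dx
  [21:20] rs=3 = dx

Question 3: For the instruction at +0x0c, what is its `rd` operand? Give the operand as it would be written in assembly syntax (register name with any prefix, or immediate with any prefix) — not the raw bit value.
@+0c  big-endian(c8 00 00 00) = 0xc8000000
  top 8b → 0xc8 → ld [RR]
  rd: (w>>22)&0x3=0x0 → ax
  rs: (w>>20)&0x3=0x0 → ax

ax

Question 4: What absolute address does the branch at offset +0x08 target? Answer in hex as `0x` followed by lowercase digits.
0x8098

+0x08: f5 ff ff f4 ⇒ word 0xf5fffff4 (big)
  op=0xf5fffff4>>24=0xf5 ⇒ jsr (J)
  imm: (w>>0)&0xffffff=0xfffff4 (s24→-12) → $-12
  target = base 0x8098 + off 0x08 + 4 + imm -12 = 0x8098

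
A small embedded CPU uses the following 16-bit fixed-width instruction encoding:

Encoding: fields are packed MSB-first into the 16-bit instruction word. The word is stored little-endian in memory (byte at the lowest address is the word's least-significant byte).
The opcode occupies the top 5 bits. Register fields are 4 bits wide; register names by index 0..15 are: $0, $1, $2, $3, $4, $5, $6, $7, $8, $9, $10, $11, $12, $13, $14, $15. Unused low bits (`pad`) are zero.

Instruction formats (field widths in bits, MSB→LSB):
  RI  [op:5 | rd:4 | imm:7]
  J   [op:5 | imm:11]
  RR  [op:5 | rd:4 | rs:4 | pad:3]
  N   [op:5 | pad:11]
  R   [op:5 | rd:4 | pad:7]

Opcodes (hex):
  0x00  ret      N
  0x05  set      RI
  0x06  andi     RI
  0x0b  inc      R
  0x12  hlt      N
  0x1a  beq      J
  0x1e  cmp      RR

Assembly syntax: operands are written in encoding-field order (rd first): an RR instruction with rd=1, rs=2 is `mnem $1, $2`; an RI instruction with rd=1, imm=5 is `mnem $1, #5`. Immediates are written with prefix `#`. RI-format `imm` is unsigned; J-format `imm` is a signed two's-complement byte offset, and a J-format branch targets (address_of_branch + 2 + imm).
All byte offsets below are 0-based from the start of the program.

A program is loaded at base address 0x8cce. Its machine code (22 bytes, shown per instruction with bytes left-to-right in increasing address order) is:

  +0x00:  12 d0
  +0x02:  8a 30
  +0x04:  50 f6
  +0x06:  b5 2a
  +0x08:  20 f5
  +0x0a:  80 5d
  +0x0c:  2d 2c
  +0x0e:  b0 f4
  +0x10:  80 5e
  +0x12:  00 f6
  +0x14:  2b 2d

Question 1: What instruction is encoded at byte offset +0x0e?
[0e] b0 f4 → 0xf4b0
  op=0xf4b0>>11=0x1e ⇒ cmp (RR)
  rd@[10:7]=0x9 ⇒ $9
  rs@[6:3]=0x6 ⇒ $6

cmp $9, $6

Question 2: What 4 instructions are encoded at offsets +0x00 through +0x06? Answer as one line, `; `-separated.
beq #18; andi $1, #10; cmp $12, $10; set $5, #53

@+00  little-endian(12 d0) = 0xd012
  op=0xd012>>11=0x1a ⇒ beq (J)
  imm@[10:0]=0x12 ⇒ #18
@+02  little-endian(8a 30) = 0x308a
  op=0x308a>>11=0x6 ⇒ andi (RI)
  rd@[10:7]=0x1 ⇒ $1
  imm@[6:0]=0xa ⇒ #10
@+04  little-endian(50 f6) = 0xf650
  op=0xf650>>11=0x1e ⇒ cmp (RR)
  rd@[10:7]=0xc ⇒ $12
  rs@[6:3]=0xa ⇒ $10
@+06  little-endian(b5 2a) = 0x2ab5
  op=0x2ab5>>11=0x5 ⇒ set (RI)
  rd@[10:7]=0x5 ⇒ $5
  imm@[6:0]=0x35 ⇒ #53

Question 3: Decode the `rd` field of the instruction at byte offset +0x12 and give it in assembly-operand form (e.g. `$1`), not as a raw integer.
$12

@+12  little-endian(00 f6) = 0xf600
  top 5b → 0x1e → cmp [RR]
  [10:7] rd=12 = $12
  [6:3] rs=0 = $0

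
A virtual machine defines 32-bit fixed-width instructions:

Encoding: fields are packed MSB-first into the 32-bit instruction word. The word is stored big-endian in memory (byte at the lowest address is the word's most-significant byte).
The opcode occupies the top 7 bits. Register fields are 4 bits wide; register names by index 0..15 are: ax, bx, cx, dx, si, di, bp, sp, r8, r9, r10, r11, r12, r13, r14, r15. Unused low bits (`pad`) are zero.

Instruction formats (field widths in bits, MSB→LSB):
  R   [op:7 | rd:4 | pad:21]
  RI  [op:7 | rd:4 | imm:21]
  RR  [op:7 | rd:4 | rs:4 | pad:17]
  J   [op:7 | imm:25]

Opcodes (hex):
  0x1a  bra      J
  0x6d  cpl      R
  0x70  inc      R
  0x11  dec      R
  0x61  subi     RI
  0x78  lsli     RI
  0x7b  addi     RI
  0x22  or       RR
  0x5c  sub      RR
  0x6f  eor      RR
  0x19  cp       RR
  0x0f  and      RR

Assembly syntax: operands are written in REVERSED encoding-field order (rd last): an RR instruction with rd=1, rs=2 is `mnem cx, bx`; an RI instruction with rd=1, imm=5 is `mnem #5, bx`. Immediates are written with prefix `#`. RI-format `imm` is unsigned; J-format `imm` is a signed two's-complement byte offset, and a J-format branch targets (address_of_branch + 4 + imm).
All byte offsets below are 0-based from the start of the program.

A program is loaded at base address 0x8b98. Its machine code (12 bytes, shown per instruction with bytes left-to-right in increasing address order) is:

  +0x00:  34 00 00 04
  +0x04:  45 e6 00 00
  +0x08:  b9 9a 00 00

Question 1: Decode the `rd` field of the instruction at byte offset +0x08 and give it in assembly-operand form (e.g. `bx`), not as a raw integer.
r12

[08] b9 9a 00 00 → 0xb99a0000
  op=0xb99a0000>>25=0x5c ⇒ sub (RR)
  [24:21] rd=12 = r12
  [20:17] rs=13 = r13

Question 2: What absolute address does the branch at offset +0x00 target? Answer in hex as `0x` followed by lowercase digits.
+0x00: 34 00 00 04 ⇒ word 0x34000004 (big)
  top 7b → 0x1a → bra [J]
  [24:0] imm=4 = #4
  target = base 0x8b98 + off 0x00 + 4 + imm 4 = 0x8ba0

0x8ba0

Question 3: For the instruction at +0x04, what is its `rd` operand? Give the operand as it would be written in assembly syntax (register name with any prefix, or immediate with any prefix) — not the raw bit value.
r15

off 0x04: read 45 e6 00 00 as big → 0x45e60000
  op=0x45e60000>>25=0x22 ⇒ or (RR)
  rd@[24:21]=0xf ⇒ r15
  rs@[20:17]=0x3 ⇒ dx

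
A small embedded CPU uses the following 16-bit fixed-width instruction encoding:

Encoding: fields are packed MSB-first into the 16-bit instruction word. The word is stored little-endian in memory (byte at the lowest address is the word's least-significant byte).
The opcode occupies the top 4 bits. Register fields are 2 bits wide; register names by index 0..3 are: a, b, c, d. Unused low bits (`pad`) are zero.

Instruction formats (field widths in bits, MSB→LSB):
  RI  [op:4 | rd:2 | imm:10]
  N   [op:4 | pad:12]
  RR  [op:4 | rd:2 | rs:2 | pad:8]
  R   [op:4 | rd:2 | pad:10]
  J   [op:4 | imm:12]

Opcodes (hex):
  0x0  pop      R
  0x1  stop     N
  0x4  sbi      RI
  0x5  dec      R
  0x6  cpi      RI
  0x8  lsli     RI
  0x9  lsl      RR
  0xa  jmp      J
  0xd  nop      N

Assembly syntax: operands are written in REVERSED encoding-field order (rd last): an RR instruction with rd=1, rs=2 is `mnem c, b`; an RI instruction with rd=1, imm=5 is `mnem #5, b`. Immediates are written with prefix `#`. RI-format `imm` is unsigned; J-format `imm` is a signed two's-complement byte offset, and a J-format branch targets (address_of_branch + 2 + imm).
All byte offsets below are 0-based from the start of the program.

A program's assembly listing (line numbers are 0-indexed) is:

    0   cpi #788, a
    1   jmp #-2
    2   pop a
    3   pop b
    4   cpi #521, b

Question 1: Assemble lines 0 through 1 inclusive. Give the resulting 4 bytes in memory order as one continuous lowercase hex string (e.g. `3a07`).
line 0 (cpi): pack op=0x6:4|rd=0:2|imm=788:10 = 0x6314; little→ 14 63
line 1 (jmp): pack op=0xa:4|imm=-2:12 = 0xaffe; little→ fe af

1463feaf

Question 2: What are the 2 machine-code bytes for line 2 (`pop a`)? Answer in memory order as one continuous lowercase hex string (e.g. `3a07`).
0000

line 2 (pop): pack op=0x0:4|rd=0:2|pad=0:10 = 0x0000; little→ 00 00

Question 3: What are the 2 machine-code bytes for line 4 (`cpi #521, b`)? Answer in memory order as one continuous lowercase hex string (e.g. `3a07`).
0966

line 4 (cpi): pack op=0x6:4|rd=1:2|imm=521:10 = 0x6609; little→ 09 66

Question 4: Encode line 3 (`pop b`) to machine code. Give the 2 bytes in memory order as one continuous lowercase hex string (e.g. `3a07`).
line 3 (pop): pack op=0x0:4|rd=1:2|pad=0:10 = 0x0400; little→ 00 04

0004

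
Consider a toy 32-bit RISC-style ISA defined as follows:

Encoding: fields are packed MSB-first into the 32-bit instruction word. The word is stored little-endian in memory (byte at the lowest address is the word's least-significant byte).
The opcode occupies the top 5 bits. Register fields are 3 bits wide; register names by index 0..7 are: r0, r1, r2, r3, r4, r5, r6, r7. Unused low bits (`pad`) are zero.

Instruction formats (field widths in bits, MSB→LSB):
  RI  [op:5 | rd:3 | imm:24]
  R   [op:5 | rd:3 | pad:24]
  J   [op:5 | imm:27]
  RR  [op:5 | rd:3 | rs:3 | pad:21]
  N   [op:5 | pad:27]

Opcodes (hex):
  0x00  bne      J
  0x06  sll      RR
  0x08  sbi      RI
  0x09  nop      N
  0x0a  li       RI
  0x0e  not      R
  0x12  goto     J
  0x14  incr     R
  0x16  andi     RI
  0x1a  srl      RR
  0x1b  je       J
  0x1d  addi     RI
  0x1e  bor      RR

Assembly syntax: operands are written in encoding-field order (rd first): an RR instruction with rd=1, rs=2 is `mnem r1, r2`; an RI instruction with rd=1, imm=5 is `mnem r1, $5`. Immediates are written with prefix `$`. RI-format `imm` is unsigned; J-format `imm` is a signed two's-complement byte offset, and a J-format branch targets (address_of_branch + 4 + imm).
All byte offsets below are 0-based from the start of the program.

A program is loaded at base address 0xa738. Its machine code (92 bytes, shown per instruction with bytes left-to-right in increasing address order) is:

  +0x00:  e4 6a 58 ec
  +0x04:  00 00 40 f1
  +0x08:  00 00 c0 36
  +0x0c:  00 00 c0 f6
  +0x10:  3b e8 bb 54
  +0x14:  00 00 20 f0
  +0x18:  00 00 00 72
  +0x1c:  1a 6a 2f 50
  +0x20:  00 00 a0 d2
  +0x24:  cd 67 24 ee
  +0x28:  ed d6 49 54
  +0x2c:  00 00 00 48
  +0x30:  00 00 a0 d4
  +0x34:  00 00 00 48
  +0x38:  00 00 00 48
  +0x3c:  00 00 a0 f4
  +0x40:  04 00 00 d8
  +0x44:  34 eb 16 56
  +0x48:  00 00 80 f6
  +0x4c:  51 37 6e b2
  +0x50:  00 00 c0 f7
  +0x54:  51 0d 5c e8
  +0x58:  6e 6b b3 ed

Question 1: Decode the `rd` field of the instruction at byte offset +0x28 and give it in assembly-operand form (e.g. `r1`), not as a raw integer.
[28] ed d6 49 54 → 0x5449d6ed
  op=0x5449d6ed>>27=0xa ⇒ li (RI)
  rd: (w>>24)&0x7=0x4 → r4
  imm: (w>>0)&0xffffff=0x49d6ed → $4839149

r4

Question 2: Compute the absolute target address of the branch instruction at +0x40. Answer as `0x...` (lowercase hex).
@+40  little-endian(04 00 00 d8) = 0xd8000004
  top 5b → 0x1b → je [J]
  [26:0] imm=4 = $4
  target = base 0xa738 + off 0x40 + 4 + imm 4 = 0xa780

0xa780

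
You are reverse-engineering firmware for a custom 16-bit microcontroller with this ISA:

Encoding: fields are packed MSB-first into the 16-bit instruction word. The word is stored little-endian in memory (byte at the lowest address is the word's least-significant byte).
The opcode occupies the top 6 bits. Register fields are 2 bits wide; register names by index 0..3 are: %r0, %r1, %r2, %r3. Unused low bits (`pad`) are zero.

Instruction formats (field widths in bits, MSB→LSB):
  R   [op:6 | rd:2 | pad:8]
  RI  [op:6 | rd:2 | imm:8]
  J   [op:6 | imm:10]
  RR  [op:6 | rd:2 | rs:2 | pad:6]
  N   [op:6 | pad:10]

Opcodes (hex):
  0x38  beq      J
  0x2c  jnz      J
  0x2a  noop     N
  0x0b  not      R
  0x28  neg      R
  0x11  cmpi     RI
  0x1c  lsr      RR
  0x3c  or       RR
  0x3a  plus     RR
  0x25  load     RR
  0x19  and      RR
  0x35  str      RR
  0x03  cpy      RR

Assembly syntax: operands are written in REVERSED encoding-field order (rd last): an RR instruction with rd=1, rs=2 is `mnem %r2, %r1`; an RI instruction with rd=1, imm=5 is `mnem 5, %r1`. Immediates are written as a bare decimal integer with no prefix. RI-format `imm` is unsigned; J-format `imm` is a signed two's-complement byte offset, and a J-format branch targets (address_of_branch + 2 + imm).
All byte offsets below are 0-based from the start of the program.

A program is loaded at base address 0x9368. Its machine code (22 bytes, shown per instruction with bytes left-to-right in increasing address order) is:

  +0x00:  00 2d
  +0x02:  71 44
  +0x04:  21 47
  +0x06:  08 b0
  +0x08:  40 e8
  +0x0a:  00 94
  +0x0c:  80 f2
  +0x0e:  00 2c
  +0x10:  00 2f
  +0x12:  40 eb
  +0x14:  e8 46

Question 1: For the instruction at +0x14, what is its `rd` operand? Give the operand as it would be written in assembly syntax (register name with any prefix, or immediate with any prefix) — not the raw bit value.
@+14  little-endian(e8 46) = 0x46e8
  top 6b → 0x11 → cmpi [RI]
  rd@[9:8]=0x2 ⇒ %r2
  imm@[7:0]=0xe8 ⇒ 232

%r2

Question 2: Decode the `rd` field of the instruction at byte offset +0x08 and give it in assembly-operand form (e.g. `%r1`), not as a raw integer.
%r0

[08] 40 e8 → 0xe840
  top 6b → 0x3a → plus [RR]
  rd: (w>>8)&0x3=0x0 → %r0
  rs: (w>>6)&0x3=0x1 → %r1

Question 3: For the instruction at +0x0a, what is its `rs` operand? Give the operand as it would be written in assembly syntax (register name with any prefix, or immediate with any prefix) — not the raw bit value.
off 0x0a: read 00 94 as little → 0x9400
  opcode bits[15:10]=0x25: load/RR
  rd@[9:8]=0x0 ⇒ %r0
  rs@[7:6]=0x0 ⇒ %r0

%r0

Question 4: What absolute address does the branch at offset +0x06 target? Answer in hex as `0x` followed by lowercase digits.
0x9378

off 0x06: read 08 b0 as little → 0xb008
  op=0xb008>>10=0x2c ⇒ jnz (J)
  imm: (w>>0)&0x3ff=0x8 → 8
  target = base 0x9368 + off 0x06 + 2 + imm 8 = 0x9378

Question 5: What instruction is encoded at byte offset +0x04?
+0x04: 21 47 ⇒ word 0x4721 (little)
  op=0x4721>>10=0x11 ⇒ cmpi (RI)
  [9:8] rd=3 = %r3
  [7:0] imm=33 = 33

cmpi 33, %r3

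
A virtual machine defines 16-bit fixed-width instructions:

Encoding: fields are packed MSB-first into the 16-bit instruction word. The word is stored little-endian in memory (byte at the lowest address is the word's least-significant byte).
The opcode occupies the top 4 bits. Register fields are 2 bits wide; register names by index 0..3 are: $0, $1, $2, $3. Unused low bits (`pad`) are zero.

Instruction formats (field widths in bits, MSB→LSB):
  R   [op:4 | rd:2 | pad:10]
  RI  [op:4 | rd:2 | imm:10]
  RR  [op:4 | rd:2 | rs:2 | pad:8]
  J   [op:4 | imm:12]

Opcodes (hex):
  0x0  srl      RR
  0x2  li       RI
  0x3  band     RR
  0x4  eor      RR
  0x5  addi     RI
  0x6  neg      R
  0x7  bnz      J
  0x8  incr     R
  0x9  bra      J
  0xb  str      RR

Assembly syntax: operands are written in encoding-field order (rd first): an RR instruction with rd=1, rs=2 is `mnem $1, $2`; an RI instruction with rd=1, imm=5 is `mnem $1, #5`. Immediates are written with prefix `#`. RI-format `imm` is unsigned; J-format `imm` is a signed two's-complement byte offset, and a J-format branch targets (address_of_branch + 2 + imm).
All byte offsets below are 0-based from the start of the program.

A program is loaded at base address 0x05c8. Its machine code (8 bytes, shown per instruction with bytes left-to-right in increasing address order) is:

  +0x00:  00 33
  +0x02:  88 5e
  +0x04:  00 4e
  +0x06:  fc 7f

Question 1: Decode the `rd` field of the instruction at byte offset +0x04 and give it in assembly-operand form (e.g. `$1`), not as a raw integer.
$3

off 0x04: read 00 4e as little → 0x4e00
  op=0x4e00>>12=0x4 ⇒ eor (RR)
  [11:10] rd=3 = $3
  [9:8] rs=2 = $2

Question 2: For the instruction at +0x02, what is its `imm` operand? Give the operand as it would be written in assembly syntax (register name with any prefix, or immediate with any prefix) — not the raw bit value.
#648

+0x02: 88 5e ⇒ word 0x5e88 (little)
  opcode bits[15:12]=0x5: addi/RI
  rd: (w>>10)&0x3=0x3 → $3
  imm: (w>>0)&0x3ff=0x288 → #648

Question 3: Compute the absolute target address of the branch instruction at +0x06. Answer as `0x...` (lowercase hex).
off 0x06: read fc 7f as little → 0x7ffc
  op=0x7ffc>>12=0x7 ⇒ bnz (J)
  imm@[11:0]=0xffc (s12→-4) ⇒ #-4
  target = base 0x05c8 + off 0x06 + 2 + imm -4 = 0x05cc

0x05cc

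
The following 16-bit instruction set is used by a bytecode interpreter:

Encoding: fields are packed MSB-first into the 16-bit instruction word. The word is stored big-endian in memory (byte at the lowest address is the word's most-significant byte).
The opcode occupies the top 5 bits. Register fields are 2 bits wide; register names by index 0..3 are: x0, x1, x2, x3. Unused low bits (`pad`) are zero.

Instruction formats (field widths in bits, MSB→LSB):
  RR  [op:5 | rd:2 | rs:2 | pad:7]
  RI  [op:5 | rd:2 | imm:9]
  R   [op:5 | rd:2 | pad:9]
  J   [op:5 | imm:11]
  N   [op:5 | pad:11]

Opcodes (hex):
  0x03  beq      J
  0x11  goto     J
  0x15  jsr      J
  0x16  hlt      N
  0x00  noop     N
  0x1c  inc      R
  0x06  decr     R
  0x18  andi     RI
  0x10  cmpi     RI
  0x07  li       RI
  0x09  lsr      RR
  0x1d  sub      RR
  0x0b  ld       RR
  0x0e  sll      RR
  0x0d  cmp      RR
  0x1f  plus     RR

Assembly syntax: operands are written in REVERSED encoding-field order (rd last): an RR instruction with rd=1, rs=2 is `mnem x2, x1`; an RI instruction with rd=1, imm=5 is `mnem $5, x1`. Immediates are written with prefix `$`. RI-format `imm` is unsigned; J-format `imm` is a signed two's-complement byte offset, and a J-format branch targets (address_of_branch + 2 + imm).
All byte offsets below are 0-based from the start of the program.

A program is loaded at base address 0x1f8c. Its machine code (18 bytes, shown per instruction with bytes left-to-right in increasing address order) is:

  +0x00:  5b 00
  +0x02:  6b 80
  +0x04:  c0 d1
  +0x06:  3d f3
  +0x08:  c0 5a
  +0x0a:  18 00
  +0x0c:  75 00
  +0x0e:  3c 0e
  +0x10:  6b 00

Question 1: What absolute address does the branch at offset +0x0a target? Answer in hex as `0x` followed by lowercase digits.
off 0x0a: read 18 00 as big → 0x1800
  top 5b → 0x3 → beq [J]
  [10:0] imm=0 = $0
  target = base 0x1f8c + off 0x0a + 2 + imm 0 = 0x1f98

0x1f98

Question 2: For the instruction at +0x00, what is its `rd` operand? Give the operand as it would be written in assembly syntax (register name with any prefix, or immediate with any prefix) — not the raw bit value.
+0x00: 5b 00 ⇒ word 0x5b00 (big)
  top 5b → 0xb → ld [RR]
  rd: (w>>9)&0x3=0x1 → x1
  rs: (w>>7)&0x3=0x2 → x2

x1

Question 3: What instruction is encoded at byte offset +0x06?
[06] 3d f3 → 0x3df3
  op=0x3df3>>11=0x7 ⇒ li (RI)
  [10:9] rd=2 = x2
  [8:0] imm=499 = $499

li $499, x2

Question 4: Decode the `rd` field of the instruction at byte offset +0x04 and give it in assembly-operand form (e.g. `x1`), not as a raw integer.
off 0x04: read c0 d1 as big → 0xc0d1
  opcode bits[15:11]=0x18: andi/RI
  rd: (w>>9)&0x3=0x0 → x0
  imm: (w>>0)&0x1ff=0xd1 → $209

x0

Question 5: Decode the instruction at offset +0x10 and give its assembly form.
cmp x2, x1

[10] 6b 00 → 0x6b00
  opcode bits[15:11]=0xd: cmp/RR
  rd@[10:9]=0x1 ⇒ x1
  rs@[8:7]=0x2 ⇒ x2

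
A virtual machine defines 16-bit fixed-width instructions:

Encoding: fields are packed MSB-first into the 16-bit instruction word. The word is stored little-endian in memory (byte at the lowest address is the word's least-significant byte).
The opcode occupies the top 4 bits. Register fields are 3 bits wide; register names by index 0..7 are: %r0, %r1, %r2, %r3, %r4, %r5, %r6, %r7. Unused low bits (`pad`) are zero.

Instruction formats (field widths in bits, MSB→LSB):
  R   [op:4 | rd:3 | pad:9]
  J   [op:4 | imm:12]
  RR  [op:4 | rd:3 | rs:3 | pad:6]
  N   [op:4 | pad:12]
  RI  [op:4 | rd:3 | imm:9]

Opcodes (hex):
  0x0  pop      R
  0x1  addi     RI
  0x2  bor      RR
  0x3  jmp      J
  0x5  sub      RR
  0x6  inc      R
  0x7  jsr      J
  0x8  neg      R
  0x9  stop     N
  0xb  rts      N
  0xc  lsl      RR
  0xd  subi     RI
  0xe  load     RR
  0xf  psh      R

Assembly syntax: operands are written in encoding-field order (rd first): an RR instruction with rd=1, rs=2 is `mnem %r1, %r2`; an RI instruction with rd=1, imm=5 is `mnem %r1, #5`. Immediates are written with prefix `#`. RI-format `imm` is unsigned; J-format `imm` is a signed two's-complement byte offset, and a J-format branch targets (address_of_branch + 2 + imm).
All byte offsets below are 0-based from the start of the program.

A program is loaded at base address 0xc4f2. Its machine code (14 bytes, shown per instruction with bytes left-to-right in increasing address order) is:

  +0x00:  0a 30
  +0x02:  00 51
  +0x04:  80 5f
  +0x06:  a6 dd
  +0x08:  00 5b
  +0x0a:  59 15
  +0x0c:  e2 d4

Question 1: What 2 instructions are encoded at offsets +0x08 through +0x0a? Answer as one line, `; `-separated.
sub %r5, %r4; addi %r2, #345

+0x08: 00 5b ⇒ word 0x5b00 (little)
  top 4b → 0x5 → sub [RR]
  rd: (w>>9)&0x7=0x5 → %r5
  rs: (w>>6)&0x7=0x4 → %r4
+0x0a: 59 15 ⇒ word 0x1559 (little)
  top 4b → 0x1 → addi [RI]
  rd: (w>>9)&0x7=0x2 → %r2
  imm: (w>>0)&0x1ff=0x159 → #345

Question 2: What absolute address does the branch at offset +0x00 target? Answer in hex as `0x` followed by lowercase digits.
off 0x00: read 0a 30 as little → 0x300a
  opcode bits[15:12]=0x3: jmp/J
  imm@[11:0]=0xa ⇒ #10
  target = base 0xc4f2 + off 0x00 + 2 + imm 10 = 0xc4fe

0xc4fe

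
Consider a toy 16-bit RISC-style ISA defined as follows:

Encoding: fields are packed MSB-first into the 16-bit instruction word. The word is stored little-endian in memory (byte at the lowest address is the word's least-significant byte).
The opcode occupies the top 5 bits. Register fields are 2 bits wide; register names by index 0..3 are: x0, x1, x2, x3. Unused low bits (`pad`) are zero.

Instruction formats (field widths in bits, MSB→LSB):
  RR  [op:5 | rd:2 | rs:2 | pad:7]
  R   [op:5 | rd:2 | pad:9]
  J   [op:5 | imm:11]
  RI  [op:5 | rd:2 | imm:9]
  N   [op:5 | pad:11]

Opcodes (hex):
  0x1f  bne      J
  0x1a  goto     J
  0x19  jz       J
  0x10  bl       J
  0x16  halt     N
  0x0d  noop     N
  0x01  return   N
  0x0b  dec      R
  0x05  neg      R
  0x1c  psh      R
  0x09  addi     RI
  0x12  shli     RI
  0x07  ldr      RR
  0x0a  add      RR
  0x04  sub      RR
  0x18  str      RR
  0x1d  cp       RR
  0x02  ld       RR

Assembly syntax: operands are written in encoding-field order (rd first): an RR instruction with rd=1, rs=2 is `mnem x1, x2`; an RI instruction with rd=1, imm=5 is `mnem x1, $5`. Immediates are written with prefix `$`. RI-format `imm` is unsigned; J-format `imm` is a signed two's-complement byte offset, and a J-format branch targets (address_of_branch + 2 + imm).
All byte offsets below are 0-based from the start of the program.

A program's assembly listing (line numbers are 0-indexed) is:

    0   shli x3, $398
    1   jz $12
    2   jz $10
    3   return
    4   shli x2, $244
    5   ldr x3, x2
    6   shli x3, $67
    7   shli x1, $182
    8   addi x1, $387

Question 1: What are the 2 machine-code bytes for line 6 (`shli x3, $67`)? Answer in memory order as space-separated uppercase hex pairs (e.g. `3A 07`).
43 96

line 6 (shli): pack op=0x12:5|rd=3:2|imm=67:9 = 0x9643; little→ 43 96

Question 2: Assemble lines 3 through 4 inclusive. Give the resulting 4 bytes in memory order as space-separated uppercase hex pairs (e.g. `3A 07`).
3. return fields op=0x1:5|pad=0:11 → word 0800h → 00 08
4. shli fields op=0x12:5|rd=2:2|imm=244:9 → word 94f4h → f4 94

00 08 F4 94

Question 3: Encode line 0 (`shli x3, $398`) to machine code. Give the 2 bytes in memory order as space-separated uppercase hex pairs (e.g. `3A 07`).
8E 97

0. shli fields op=0x12:5|rd=3:2|imm=398:9 → word 978eh → 8e 97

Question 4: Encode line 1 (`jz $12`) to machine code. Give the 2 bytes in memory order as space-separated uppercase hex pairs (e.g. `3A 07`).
0C C8

L1: jz op=0x19:5|imm=12:11 ⇒ 0xc80c ⇒ little 0c c8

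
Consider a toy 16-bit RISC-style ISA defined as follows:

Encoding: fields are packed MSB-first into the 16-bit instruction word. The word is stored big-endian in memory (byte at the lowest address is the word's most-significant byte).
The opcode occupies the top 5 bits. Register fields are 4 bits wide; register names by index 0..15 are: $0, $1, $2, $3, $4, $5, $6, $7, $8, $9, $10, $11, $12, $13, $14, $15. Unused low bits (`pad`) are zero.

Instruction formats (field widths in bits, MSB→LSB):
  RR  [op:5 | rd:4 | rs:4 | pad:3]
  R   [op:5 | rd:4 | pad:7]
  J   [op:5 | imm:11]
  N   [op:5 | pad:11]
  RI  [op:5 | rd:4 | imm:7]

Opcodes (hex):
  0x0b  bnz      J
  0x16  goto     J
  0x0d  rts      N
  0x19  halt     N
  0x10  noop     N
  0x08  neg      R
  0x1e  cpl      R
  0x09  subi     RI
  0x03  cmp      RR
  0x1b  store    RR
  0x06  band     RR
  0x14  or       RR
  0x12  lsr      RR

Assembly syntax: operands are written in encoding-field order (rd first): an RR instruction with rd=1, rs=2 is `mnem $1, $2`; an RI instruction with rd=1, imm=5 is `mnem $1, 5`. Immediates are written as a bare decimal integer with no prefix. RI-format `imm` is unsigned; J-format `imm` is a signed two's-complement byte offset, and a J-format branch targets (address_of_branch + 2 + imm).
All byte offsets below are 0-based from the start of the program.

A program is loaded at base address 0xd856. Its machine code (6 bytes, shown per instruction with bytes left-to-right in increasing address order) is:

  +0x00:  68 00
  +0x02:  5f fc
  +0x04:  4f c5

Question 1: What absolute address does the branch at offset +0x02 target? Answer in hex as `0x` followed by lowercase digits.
0xd856

off 0x02: read 5f fc as big → 0x5ffc
  top 5b → 0xb → bnz [J]
  [10:0] imm=2044 (s11→-4) = -4
  target = base 0xd856 + off 0x02 + 2 + imm -4 = 0xd856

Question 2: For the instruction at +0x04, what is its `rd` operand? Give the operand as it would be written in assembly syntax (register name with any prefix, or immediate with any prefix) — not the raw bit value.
off 0x04: read 4f c5 as big → 0x4fc5
  op=0x4fc5>>11=0x9 ⇒ subi (RI)
  [10:7] rd=15 = $15
  [6:0] imm=69 = 69

$15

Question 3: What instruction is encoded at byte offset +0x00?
rts

[00] 68 00 → 0x6800
  opcode bits[15:11]=0xd: rts/N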